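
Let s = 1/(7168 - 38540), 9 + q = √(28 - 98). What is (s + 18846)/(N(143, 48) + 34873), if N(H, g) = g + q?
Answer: 2580157006804/4779711702601 - 591236711*I*√70/38237693620808 ≈ 0.53981 - 0.00012937*I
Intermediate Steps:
q = -9 + I*√70 (q = -9 + √(28 - 98) = -9 + √(-70) = -9 + I*√70 ≈ -9.0 + 8.3666*I)
s = -1/31372 (s = 1/(-31372) = -1/31372 ≈ -3.1876e-5)
N(H, g) = -9 + g + I*√70 (N(H, g) = g + (-9 + I*√70) = -9 + g + I*√70)
(s + 18846)/(N(143, 48) + 34873) = (-1/31372 + 18846)/((-9 + 48 + I*√70) + 34873) = 591236711/(31372*((39 + I*√70) + 34873)) = 591236711/(31372*(34912 + I*√70))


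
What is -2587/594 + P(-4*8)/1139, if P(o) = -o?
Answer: -2927585/676566 ≈ -4.3271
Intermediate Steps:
-2587/594 + P(-4*8)/1139 = -2587/594 - (-4)*8/1139 = -2587*1/594 - 1*(-32)*(1/1139) = -2587/594 + 32*(1/1139) = -2587/594 + 32/1139 = -2927585/676566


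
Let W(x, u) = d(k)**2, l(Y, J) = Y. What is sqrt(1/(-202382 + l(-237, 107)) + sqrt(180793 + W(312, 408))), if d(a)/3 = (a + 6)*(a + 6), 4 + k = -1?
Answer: sqrt(-202619 + 41054459161*sqrt(180802))/202619 ≈ 20.621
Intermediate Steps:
k = -5 (k = -4 - 1 = -5)
d(a) = 3*(6 + a)**2 (d(a) = 3*((a + 6)*(a + 6)) = 3*((6 + a)*(6 + a)) = 3*(6 + a)**2)
W(x, u) = 9 (W(x, u) = (3*(6 - 5)**2)**2 = (3*1**2)**2 = (3*1)**2 = 3**2 = 9)
sqrt(1/(-202382 + l(-237, 107)) + sqrt(180793 + W(312, 408))) = sqrt(1/(-202382 - 237) + sqrt(180793 + 9)) = sqrt(1/(-202619) + sqrt(180802)) = sqrt(-1/202619 + sqrt(180802))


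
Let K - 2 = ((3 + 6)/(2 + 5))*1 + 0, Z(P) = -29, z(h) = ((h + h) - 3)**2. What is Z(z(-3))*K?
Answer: -667/7 ≈ -95.286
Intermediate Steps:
z(h) = (-3 + 2*h)**2 (z(h) = (2*h - 3)**2 = (-3 + 2*h)**2)
K = 23/7 (K = 2 + (((3 + 6)/(2 + 5))*1 + 0) = 2 + ((9/7)*1 + 0) = 2 + (9/7 + 0) = 2 + 9/7 = 23/7 ≈ 3.2857)
Z(z(-3))*K = -29*23/7 = -667/7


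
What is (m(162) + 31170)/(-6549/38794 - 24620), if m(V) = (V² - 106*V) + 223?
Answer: -1569799210/955114829 ≈ -1.6436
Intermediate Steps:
m(V) = 223 + V² - 106*V
(m(162) + 31170)/(-6549/38794 - 24620) = ((223 + 162² - 106*162) + 31170)/(-6549/38794 - 24620) = ((223 + 26244 - 17172) + 31170)/(-6549*1/38794 - 24620) = (9295 + 31170)/(-6549/38794 - 24620) = 40465/(-955114829/38794) = 40465*(-38794/955114829) = -1569799210/955114829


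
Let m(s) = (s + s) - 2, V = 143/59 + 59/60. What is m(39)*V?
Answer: 229159/885 ≈ 258.94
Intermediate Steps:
V = 12061/3540 (V = 143*(1/59) + 59*(1/60) = 143/59 + 59/60 = 12061/3540 ≈ 3.4071)
m(s) = -2 + 2*s (m(s) = 2*s - 2 = -2 + 2*s)
m(39)*V = (-2 + 2*39)*(12061/3540) = (-2 + 78)*(12061/3540) = 76*(12061/3540) = 229159/885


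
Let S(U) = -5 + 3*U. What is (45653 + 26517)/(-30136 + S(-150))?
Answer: -72170/30591 ≈ -2.3592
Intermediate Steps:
(45653 + 26517)/(-30136 + S(-150)) = (45653 + 26517)/(-30136 + (-5 + 3*(-150))) = 72170/(-30136 + (-5 - 450)) = 72170/(-30136 - 455) = 72170/(-30591) = 72170*(-1/30591) = -72170/30591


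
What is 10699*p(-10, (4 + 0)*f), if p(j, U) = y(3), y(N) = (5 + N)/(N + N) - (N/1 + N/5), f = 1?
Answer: -363766/15 ≈ -24251.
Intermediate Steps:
y(N) = -6*N/5 + (5 + N)/(2*N) (y(N) = (5 + N)/((2*N)) - (N*1 + N*(1/5)) = (5 + N)*(1/(2*N)) - (N + N/5) = (5 + N)/(2*N) - 6*N/5 = -6*N/5 + (5 + N)/(2*N))
p(j, U) = -34/15 (p(j, U) = (1/10)*(25 - 1*3*(-5 + 12*3))/3 = (1/10)*(1/3)*(25 - 1*3*(-5 + 36)) = (1/10)*(1/3)*(25 - 1*3*31) = (1/10)*(1/3)*(25 - 93) = (1/10)*(1/3)*(-68) = -34/15)
10699*p(-10, (4 + 0)*f) = 10699*(-34/15) = -363766/15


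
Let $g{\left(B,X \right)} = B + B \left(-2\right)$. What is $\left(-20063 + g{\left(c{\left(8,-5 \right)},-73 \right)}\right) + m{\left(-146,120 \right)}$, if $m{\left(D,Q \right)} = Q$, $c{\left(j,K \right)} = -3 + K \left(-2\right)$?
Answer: $-19950$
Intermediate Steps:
$c{\left(j,K \right)} = -3 - 2 K$
$g{\left(B,X \right)} = - B$ ($g{\left(B,X \right)} = B - 2 B = - B$)
$\left(-20063 + g{\left(c{\left(8,-5 \right)},-73 \right)}\right) + m{\left(-146,120 \right)} = \left(-20063 - \left(-3 - -10\right)\right) + 120 = \left(-20063 - \left(-3 + 10\right)\right) + 120 = \left(-20063 - 7\right) + 120 = -20070 + 120 = -19950$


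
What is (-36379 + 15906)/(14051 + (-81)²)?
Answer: -20473/20612 ≈ -0.99326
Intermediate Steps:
(-36379 + 15906)/(14051 + (-81)²) = -20473/(14051 + 6561) = -20473/20612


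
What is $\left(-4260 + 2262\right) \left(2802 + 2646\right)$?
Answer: $-10885104$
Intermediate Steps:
$\left(-4260 + 2262\right) \left(2802 + 2646\right) = \left(-1998\right) 5448 = -10885104$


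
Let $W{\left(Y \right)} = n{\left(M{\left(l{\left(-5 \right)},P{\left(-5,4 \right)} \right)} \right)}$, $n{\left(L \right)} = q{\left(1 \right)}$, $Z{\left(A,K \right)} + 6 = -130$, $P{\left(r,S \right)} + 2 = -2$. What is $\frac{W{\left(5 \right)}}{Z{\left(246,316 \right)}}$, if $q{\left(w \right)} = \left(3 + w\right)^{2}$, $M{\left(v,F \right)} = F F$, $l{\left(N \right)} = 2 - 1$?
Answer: $- \frac{2}{17} \approx -0.11765$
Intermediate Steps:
$P{\left(r,S \right)} = -4$ ($P{\left(r,S \right)} = -2 - 2 = -4$)
$Z{\left(A,K \right)} = -136$ ($Z{\left(A,K \right)} = -6 - 130 = -136$)
$l{\left(N \right)} = 1$ ($l{\left(N \right)} = 2 - 1 = 1$)
$M{\left(v,F \right)} = F^{2}$
$n{\left(L \right)} = 16$ ($n{\left(L \right)} = \left(3 + 1\right)^{2} = 4^{2} = 16$)
$W{\left(Y \right)} = 16$
$\frac{W{\left(5 \right)}}{Z{\left(246,316 \right)}} = \frac{16}{-136} = 16 \left(- \frac{1}{136}\right) = - \frac{2}{17}$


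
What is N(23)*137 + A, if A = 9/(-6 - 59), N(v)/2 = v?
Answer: 409621/65 ≈ 6301.9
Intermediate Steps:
N(v) = 2*v
A = -9/65 (A = 9/(-65) = 9*(-1/65) = -9/65 ≈ -0.13846)
N(23)*137 + A = (2*23)*137 - 9/65 = 46*137 - 9/65 = 6302 - 9/65 = 409621/65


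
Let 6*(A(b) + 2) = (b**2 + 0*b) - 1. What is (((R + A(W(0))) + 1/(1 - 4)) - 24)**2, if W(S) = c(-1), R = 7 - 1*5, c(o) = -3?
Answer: 529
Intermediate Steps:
R = 2 (R = 7 - 5 = 2)
W(S) = -3
A(b) = -13/6 + b**2/6 (A(b) = -2 + ((b**2 + 0*b) - 1)/6 = -2 + ((b**2 + 0) - 1)/6 = -2 + (b**2 - 1)/6 = -2 + (-1 + b**2)/6 = -2 + (-1/6 + b**2/6) = -13/6 + b**2/6)
(((R + A(W(0))) + 1/(1 - 4)) - 24)**2 = (((2 + (-13/6 + (1/6)*(-3)**2)) + 1/(1 - 4)) - 24)**2 = (((2 + (-13/6 + (1/6)*9)) + 1/(-3)) - 24)**2 = (((2 + (-13/6 + 3/2)) - 1/3) - 24)**2 = (((2 - 2/3) - 1/3) - 24)**2 = ((4/3 - 1/3) - 24)**2 = (1 - 24)**2 = (-23)**2 = 529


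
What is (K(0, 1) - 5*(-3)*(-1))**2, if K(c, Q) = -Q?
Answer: 256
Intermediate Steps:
(K(0, 1) - 5*(-3)*(-1))**2 = (-1*1 - 5*(-3)*(-1))**2 = (-1 + 15*(-1))**2 = (-1 - 15)**2 = (-16)**2 = 256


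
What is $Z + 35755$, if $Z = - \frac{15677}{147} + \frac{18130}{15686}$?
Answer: $\frac{41101068199}{1152921} \approx 35650.0$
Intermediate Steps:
$Z = - \frac{121622156}{1152921}$ ($Z = \left(-15677\right) \frac{1}{147} + 18130 \cdot \frac{1}{15686} = - \frac{15677}{147} + \frac{9065}{7843} = - \frac{121622156}{1152921} \approx -105.49$)
$Z + 35755 = - \frac{121622156}{1152921} + 35755 = \frac{41101068199}{1152921}$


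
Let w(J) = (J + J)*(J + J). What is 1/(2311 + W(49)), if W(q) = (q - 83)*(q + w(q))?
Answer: -1/325891 ≈ -3.0685e-6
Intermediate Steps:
w(J) = 4*J² (w(J) = (2*J)*(2*J) = 4*J²)
W(q) = (-83 + q)*(q + 4*q²) (W(q) = (q - 83)*(q + 4*q²) = (-83 + q)*(q + 4*q²))
1/(2311 + W(49)) = 1/(2311 + 49*(-83 - 331*49 + 4*49²)) = 1/(2311 + 49*(-83 - 16219 + 4*2401)) = 1/(2311 + 49*(-83 - 16219 + 9604)) = 1/(2311 + 49*(-6698)) = 1/(2311 - 328202) = 1/(-325891) = -1/325891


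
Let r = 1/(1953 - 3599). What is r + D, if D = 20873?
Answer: 34356957/1646 ≈ 20873.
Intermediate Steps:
r = -1/1646 (r = 1/(-1646) = -1/1646 ≈ -0.00060753)
r + D = -1/1646 + 20873 = 34356957/1646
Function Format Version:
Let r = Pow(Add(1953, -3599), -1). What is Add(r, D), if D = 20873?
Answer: Rational(34356957, 1646) ≈ 20873.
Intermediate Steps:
r = Rational(-1, 1646) (r = Pow(-1646, -1) = Rational(-1, 1646) ≈ -0.00060753)
Add(r, D) = Add(Rational(-1, 1646), 20873) = Rational(34356957, 1646)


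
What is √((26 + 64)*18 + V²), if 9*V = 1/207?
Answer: √5622645781/1863 ≈ 40.249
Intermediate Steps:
V = 1/1863 (V = (⅑)/207 = (⅑)*(1/207) = 1/1863 ≈ 0.00053677)
√((26 + 64)*18 + V²) = √((26 + 64)*18 + (1/1863)²) = √(90*18 + 1/3470769) = √(1620 + 1/3470769) = √(5622645781/3470769) = √5622645781/1863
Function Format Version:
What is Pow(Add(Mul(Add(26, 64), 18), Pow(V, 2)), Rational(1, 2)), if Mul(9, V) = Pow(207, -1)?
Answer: Mul(Rational(1, 1863), Pow(5622645781, Rational(1, 2))) ≈ 40.249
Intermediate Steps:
V = Rational(1, 1863) (V = Mul(Rational(1, 9), Pow(207, -1)) = Mul(Rational(1, 9), Rational(1, 207)) = Rational(1, 1863) ≈ 0.00053677)
Pow(Add(Mul(Add(26, 64), 18), Pow(V, 2)), Rational(1, 2)) = Pow(Add(Mul(Add(26, 64), 18), Pow(Rational(1, 1863), 2)), Rational(1, 2)) = Pow(Add(Mul(90, 18), Rational(1, 3470769)), Rational(1, 2)) = Pow(Add(1620, Rational(1, 3470769)), Rational(1, 2)) = Pow(Rational(5622645781, 3470769), Rational(1, 2)) = Mul(Rational(1, 1863), Pow(5622645781, Rational(1, 2)))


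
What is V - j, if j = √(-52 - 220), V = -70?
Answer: -70 - 4*I*√17 ≈ -70.0 - 16.492*I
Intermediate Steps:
j = 4*I*√17 (j = √(-272) = 4*I*√17 ≈ 16.492*I)
V - j = -70 - 4*I*√17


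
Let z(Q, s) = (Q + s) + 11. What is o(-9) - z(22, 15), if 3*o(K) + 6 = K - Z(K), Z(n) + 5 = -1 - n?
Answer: -54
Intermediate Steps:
z(Q, s) = 11 + Q + s
Z(n) = -6 - n (Z(n) = -5 + (-1 - n) = -6 - n)
o(K) = 2*K/3 (o(K) = -2 + (K - (-6 - K))/3 = -2 + (K + (6 + K))/3 = -2 + (6 + 2*K)/3 = -2 + (2 + 2*K/3) = 2*K/3)
o(-9) - z(22, 15) = (⅔)*(-9) - (11 + 22 + 15) = -6 - 1*48 = -6 - 48 = -54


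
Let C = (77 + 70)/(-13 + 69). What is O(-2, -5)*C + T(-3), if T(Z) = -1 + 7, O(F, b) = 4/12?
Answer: 55/8 ≈ 6.8750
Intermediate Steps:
O(F, b) = ⅓ (O(F, b) = 4*(1/12) = ⅓)
T(Z) = 6
C = 21/8 (C = 147/56 = 147*(1/56) = 21/8 ≈ 2.6250)
O(-2, -5)*C + T(-3) = (⅓)*(21/8) + 6 = 7/8 + 6 = 55/8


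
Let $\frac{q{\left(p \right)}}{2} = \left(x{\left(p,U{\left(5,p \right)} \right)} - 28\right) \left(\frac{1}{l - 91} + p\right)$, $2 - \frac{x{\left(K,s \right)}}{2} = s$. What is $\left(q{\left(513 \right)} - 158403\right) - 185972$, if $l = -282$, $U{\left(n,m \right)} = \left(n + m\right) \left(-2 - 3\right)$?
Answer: $\frac{1844728701}{373} \approx 4.9457 \cdot 10^{6}$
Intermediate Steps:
$U{\left(n,m \right)} = - 5 m - 5 n$ ($U{\left(n,m \right)} = \left(m + n\right) \left(-5\right) = - 5 m - 5 n$)
$x{\left(K,s \right)} = 4 - 2 s$
$q{\left(p \right)} = 2 \left(26 + 10 p\right) \left(- \frac{1}{373} + p\right)$ ($q{\left(p \right)} = 2 \left(\left(4 - 2 \left(- 5 p - 25\right)\right) - 28\right) \left(\frac{1}{-282 - 91} + p\right) = 2 \left(\left(4 - 2 \left(- 5 p - 25\right)\right) - 28\right) \left(\frac{1}{-373} + p\right) = 2 \left(\left(4 - 2 \left(-25 - 5 p\right)\right) - 28\right) \left(- \frac{1}{373} + p\right) = 2 \left(\left(4 + \left(50 + 10 p\right)\right) - 28\right) \left(- \frac{1}{373} + p\right) = 2 \left(\left(54 + 10 p\right) - 28\right) \left(- \frac{1}{373} + p\right) = 2 \left(26 + 10 p\right) \left(- \frac{1}{373} + p\right)$)
$\left(q{\left(513 \right)} - 158403\right) - 185972 = \left(\left(- \frac{52}{373} + 20 \cdot 513^{2} + \frac{19376}{373} \cdot 513\right) - 158403\right) - 185972 = \left(\left(- \frac{52}{373} + 20 \cdot 263169 + \frac{9939888}{373}\right) - 158403\right) - 185972 = \left(\left(- \frac{52}{373} + 5263380 + \frac{9939888}{373}\right) - 158403\right) - 185972 = \left(\frac{1973180576}{373} - 158403\right) - 185972 = \frac{1914096257}{373} - 185972 = \frac{1844728701}{373}$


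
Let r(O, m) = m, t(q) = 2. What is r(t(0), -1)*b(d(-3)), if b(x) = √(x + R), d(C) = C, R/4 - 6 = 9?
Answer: -√57 ≈ -7.5498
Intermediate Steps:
R = 60 (R = 24 + 4*9 = 24 + 36 = 60)
b(x) = √(60 + x) (b(x) = √(x + 60) = √(60 + x))
r(t(0), -1)*b(d(-3)) = -√(60 - 3) = -√57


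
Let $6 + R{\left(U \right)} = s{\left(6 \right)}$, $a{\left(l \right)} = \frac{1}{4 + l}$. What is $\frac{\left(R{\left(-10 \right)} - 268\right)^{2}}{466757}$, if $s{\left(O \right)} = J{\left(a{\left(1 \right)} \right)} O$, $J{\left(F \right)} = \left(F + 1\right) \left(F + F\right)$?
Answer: $\frac{45941284}{291723125} \approx 0.15748$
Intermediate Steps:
$J{\left(F \right)} = 2 F \left(1 + F\right)$ ($J{\left(F \right)} = \left(1 + F\right) 2 F = 2 F \left(1 + F\right)$)
$s{\left(O \right)} = \frac{12 O}{25}$ ($s{\left(O \right)} = \frac{2 \left(1 + \frac{1}{4 + 1}\right)}{4 + 1} O = \frac{2 \left(1 + \frac{1}{5}\right)}{5} O = 2 \cdot \frac{1}{5} \left(1 + \frac{1}{5}\right) O = 2 \cdot \frac{1}{5} \cdot \frac{6}{5} O = \frac{12 O}{25}$)
$R{\left(U \right)} = - \frac{78}{25}$ ($R{\left(U \right)} = -6 + \frac{12}{25} \cdot 6 = -6 + \frac{72}{25} = - \frac{78}{25}$)
$\frac{\left(R{\left(-10 \right)} - 268\right)^{2}}{466757} = \frac{\left(- \frac{78}{25} - 268\right)^{2}}{466757} = \left(- \frac{6778}{25}\right)^{2} \cdot \frac{1}{466757} = \frac{45941284}{625} \cdot \frac{1}{466757} = \frac{45941284}{291723125}$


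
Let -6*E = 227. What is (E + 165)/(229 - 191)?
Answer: 763/228 ≈ 3.3465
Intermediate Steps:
E = -227/6 (E = -⅙*227 = -227/6 ≈ -37.833)
(E + 165)/(229 - 191) = (-227/6 + 165)/(229 - 191) = (763/6)/38 = (763/6)*(1/38) = 763/228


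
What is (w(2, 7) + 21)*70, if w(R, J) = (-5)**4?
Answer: 45220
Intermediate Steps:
w(R, J) = 625
(w(2, 7) + 21)*70 = (625 + 21)*70 = 646*70 = 45220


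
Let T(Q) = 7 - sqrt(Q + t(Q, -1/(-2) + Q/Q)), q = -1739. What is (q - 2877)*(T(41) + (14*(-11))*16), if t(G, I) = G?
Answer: 11341512 + 4616*sqrt(82) ≈ 1.1383e+7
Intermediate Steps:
T(Q) = 7 - sqrt(2)*sqrt(Q) (T(Q) = 7 - sqrt(Q + Q) = 7 - sqrt(2*Q) = 7 - sqrt(2)*sqrt(Q))
(q - 2877)*(T(41) + (14*(-11))*16) = (-1739 - 2877)*((7 - sqrt(2)*sqrt(41)) + (14*(-11))*16) = -4616*((7 - sqrt(82)) - 154*16) = -4616*((7 - sqrt(82)) - 2464) = -4616*(-2457 - sqrt(82)) = 11341512 + 4616*sqrt(82)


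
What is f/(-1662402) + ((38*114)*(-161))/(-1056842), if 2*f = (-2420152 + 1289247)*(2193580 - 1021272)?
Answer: 175141332240092311/439224063621 ≈ 3.9875e+5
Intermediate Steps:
f = -662884489370 (f = ((-2420152 + 1289247)*(2193580 - 1021272))/2 = (-1130905*1172308)/2 = (1/2)*(-1325768978740) = -662884489370)
f/(-1662402) + ((38*114)*(-161))/(-1056842) = -662884489370/(-1662402) + ((38*114)*(-161))/(-1056842) = -662884489370*(-1/1662402) + (4332*(-161))*(-1/1056842) = 331442244685/831201 - 697452*(-1/1056842) = 331442244685/831201 + 348726/528421 = 175141332240092311/439224063621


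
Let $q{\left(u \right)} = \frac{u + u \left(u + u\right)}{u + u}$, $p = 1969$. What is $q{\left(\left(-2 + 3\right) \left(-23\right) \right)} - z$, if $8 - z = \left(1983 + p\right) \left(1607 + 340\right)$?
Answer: $\frac{15389027}{2} \approx 7.6945 \cdot 10^{6}$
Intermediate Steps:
$z = -7694536$ ($z = 8 - \left(1983 + 1969\right) \left(1607 + 340\right) = 8 - 3952 \cdot 1947 = 8 - 7694544 = -7694536$)
$q{\left(u \right)} = \frac{u + 2 u^{2}}{2 u}$ ($q{\left(u \right)} = \frac{u + u 2 u}{2 u} = \left(u + 2 u^{2}\right) \frac{1}{2 u} = \frac{u + 2 u^{2}}{2 u}$)
$q{\left(\left(-2 + 3\right) \left(-23\right) \right)} - z = \left(\frac{1}{2} + \left(-2 + 3\right) \left(-23\right)\right) - -7694536 = \left(\frac{1}{2} + 1 \left(-23\right)\right) + 7694536 = \left(\frac{1}{2} - 23\right) + 7694536 = - \frac{45}{2} + 7694536 = \frac{15389027}{2}$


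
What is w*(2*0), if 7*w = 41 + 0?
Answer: 0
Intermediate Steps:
w = 41/7 (w = (41 + 0)/7 = (⅐)*41 = 41/7 ≈ 5.8571)
w*(2*0) = 41*(2*0)/7 = (41/7)*0 = 0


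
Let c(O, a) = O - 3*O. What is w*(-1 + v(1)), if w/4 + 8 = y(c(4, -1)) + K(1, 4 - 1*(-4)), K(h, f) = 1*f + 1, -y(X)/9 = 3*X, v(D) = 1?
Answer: 0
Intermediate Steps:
c(O, a) = -2*O
y(X) = -27*X
K(h, f) = 1 + f (K(h, f) = f + 1 = 1 + f)
w = 868 (w = -32 + 4*(-(-54)*4 + (1 + (4 - 1*(-4)))) = -32 + 4*(-27*(-8) + (1 + (4 + 4))) = -32 + 4*(216 + (1 + 8)) = -32 + 4*(216 + 9) = -32 + 4*225 = -32 + 900 = 868)
w*(-1 + v(1)) = 868*(-1 + 1) = 868*0 = 0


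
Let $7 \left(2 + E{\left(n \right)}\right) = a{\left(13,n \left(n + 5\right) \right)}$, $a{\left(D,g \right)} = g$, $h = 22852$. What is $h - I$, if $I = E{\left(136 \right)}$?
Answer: $\frac{140802}{7} \approx 20115.0$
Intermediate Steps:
$E{\left(n \right)} = -2 + \frac{n \left(5 + n\right)}{7}$ ($E{\left(n \right)} = -2 + \frac{n \left(n + 5\right)}{7} = -2 + \frac{n \left(5 + n\right)}{7}$)
$I = \frac{19162}{7}$ ($I = -2 + \frac{1}{7} \cdot 136 \left(5 + 136\right) = -2 + \frac{1}{7} \cdot 136 \cdot 141 = -2 + \frac{19176}{7} = \frac{19162}{7} \approx 2737.4$)
$h - I = 22852 - \frac{19162}{7} = \frac{140802}{7}$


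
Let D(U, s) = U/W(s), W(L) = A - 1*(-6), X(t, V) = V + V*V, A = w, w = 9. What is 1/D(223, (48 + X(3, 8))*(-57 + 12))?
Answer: 15/223 ≈ 0.067265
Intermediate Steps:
A = 9
X(t, V) = V + V²
W(L) = 15 (W(L) = 9 - 1*(-6) = 9 + 6 = 15)
D(U, s) = U/15
1/D(223, (48 + X(3, 8))*(-57 + 12)) = 1/((1/15)*223) = 1/(223/15) = 15/223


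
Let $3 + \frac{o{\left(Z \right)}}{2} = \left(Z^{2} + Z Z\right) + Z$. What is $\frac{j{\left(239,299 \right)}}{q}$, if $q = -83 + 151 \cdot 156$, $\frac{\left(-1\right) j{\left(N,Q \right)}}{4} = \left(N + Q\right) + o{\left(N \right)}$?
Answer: $- \frac{917976}{23473} \approx -39.108$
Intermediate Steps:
$o{\left(Z \right)} = -6 + 2 Z + 4 Z^{2}$ ($o{\left(Z \right)} = -6 + 2 \left(\left(Z^{2} + Z Z\right) + Z\right) = -6 + 2 \left(\left(Z^{2} + Z^{2}\right) + Z\right) = -6 + 2 \left(2 Z^{2} + Z\right) = -6 + 2 \left(Z + 2 Z^{2}\right) = -6 + \left(2 Z + 4 Z^{2}\right) = -6 + 2 Z + 4 Z^{2}$)
$j{\left(N,Q \right)} = 24 - 16 N^{2} - 12 N - 4 Q$ ($j{\left(N,Q \right)} = - 4 \left(\left(N + Q\right) + \left(-6 + 2 N + 4 N^{2}\right)\right) = - 4 \left(-6 + Q + 3 N + 4 N^{2}\right) = 24 - 16 N^{2} - 12 N - 4 Q$)
$q = 23473$ ($q = -83 + 23556 = 23473$)
$\frac{j{\left(239,299 \right)}}{q} = \frac{24 - 16 \cdot 239^{2} - 2868 - 1196}{23473} = \left(24 - 913936 - 2868 - 1196\right) \frac{1}{23473} = \left(-917976\right) \frac{1}{23473} = - \frac{917976}{23473}$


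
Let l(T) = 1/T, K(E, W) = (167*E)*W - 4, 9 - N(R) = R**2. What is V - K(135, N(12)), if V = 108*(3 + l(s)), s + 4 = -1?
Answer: 15219407/5 ≈ 3.0439e+6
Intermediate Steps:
N(R) = 9 - R**2
s = -5 (s = -4 - 1 = -5)
K(E, W) = -4 + 167*E*W (K(E, W) = 167*E*W - 4 = -4 + 167*E*W)
l(T) = 1/T
V = 1512/5 (V = 108*(3 + 1/(-5)) = 108*(3 - 1/5) = 108*(14/5) = 1512/5 ≈ 302.40)
V - K(135, N(12)) = 1512/5 - (-4 + 167*135*(9 - 1*12**2)) = 1512/5 - (-4 + 167*135*(9 - 1*144)) = 1512/5 - (-4 + 167*135*(9 - 144)) = 1512/5 - (-4 + 167*135*(-135)) = 1512/5 - (-4 - 3043575) = 1512/5 - 1*(-3043579) = 1512/5 + 3043579 = 15219407/5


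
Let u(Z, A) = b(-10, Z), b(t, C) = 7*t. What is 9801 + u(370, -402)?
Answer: 9731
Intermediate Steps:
u(Z, A) = -70 (u(Z, A) = 7*(-10) = -70)
9801 + u(370, -402) = 9801 - 70 = 9731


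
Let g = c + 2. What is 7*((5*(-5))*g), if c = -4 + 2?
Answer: 0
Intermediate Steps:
c = -2
g = 0 (g = -2 + 2 = 0)
7*((5*(-5))*g) = 7*((5*(-5))*0) = 7*(-25*0) = 7*0 = 0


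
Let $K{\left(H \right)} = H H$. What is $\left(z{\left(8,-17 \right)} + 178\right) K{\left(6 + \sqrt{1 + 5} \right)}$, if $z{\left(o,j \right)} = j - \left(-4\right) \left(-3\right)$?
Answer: $6258 + 1788 \sqrt{6} \approx 10638.0$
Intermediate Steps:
$K{\left(H \right)} = H^{2}$
$z{\left(o,j \right)} = -12 + j$ ($z{\left(o,j \right)} = j - 12 = -12 + j$)
$\left(z{\left(8,-17 \right)} + 178\right) K{\left(6 + \sqrt{1 + 5} \right)} = \left(\left(-12 - 17\right) + 178\right) \left(6 + \sqrt{1 + 5}\right)^{2} = \left(-29 + 178\right) \left(6 + \sqrt{6}\right)^{2} = 149 \left(6 + \sqrt{6}\right)^{2}$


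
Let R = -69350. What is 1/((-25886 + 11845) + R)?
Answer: -1/83391 ≈ -1.1992e-5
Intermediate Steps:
1/((-25886 + 11845) + R) = 1/((-25886 + 11845) - 69350) = 1/(-14041 - 69350) = 1/(-83391) = -1/83391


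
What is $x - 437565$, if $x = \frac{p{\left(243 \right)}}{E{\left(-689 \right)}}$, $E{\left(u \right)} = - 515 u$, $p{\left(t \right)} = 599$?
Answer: $- \frac{155263376176}{354835} \approx -4.3757 \cdot 10^{5}$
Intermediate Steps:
$x = \frac{599}{354835}$ ($x = \frac{599}{\left(-515\right) \left(-689\right)} = \frac{599}{354835} \approx 0.0016881$)
$x - 437565 = \frac{599}{354835} - 437565 = - \frac{155263376176}{354835}$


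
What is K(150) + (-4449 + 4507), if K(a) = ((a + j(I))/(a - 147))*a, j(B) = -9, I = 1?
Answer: 7108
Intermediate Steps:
K(a) = a*(-9 + a)/(-147 + a) (K(a) = ((a - 9)/(a - 147))*a = ((-9 + a)/(-147 + a))*a = a*(-9 + a)/(-147 + a))
K(150) + (-4449 + 4507) = 150*(-9 + 150)/(-147 + 150) + (-4449 + 4507) = 150*141/3 + 58 = 150*(1/3)*141 + 58 = 7050 + 58 = 7108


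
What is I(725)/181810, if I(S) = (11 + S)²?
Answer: 270848/90905 ≈ 2.9795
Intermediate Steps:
I(725)/181810 = (11 + 725)²/181810 = 736²*(1/181810) = 541696*(1/181810) = 270848/90905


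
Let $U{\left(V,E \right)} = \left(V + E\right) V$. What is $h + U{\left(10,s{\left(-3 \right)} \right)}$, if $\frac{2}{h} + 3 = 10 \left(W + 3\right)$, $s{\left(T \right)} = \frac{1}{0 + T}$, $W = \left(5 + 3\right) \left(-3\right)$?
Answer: $\frac{20588}{213} \approx 96.657$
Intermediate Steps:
$W = -24$ ($W = 8 \left(-3\right) = -24$)
$s{\left(T \right)} = \frac{1}{T}$
$h = - \frac{2}{213}$ ($h = \frac{2}{-3 + 10 \left(-24 + 3\right)} = \frac{2}{-3 + 10 \left(-21\right)} = \frac{2}{-3 - 210} = \frac{2}{-213} = 2 \left(- \frac{1}{213}\right) = - \frac{2}{213} \approx -0.0093897$)
$U{\left(V,E \right)} = V \left(E + V\right)$ ($U{\left(V,E \right)} = \left(E + V\right) V = V \left(E + V\right)$)
$h + U{\left(10,s{\left(-3 \right)} \right)} = - \frac{2}{213} + 10 \left(\frac{1}{-3} + 10\right) = - \frac{2}{213} + 10 \left(- \frac{1}{3} + 10\right) = - \frac{2}{213} + 10 \cdot \frac{29}{3} = - \frac{2}{213} + \frac{290}{3} = \frac{20588}{213}$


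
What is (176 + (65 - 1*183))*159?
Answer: 9222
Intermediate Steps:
(176 + (65 - 1*183))*159 = (176 + (65 - 183))*159 = (176 - 118)*159 = 58*159 = 9222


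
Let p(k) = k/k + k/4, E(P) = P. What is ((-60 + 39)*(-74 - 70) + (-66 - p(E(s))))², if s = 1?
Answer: 139877929/16 ≈ 8.7424e+6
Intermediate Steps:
p(k) = 1 + k/4 (p(k) = 1 + k*(¼) = 1 + k/4)
((-60 + 39)*(-74 - 70) + (-66 - p(E(s))))² = ((-60 + 39)*(-74 - 70) + (-66 - (1 + (¼)*1)))² = (-21*(-144) + (-66 - (1 + ¼)))² = (3024 + (-66 - 1*5/4))² = (3024 + (-66 - 5/4))² = (3024 - 269/4)² = (11827/4)² = 139877929/16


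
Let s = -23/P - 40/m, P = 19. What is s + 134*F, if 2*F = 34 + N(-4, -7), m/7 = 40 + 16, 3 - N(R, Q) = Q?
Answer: 2743366/931 ≈ 2946.7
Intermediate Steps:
N(R, Q) = 3 - Q
m = 392 (m = 7*(40 + 16) = 7*56 = 392)
s = -1222/931 (s = -23/19 - 40/392 = -23*1/19 - 40*1/392 = -23/19 - 5/49 = -1222/931 ≈ -1.3126)
F = 22 (F = (34 + (3 - 1*(-7)))/2 = (34 + (3 + 7))/2 = (34 + 10)/2 = (1/2)*44 = 22)
s + 134*F = -1222/931 + 134*22 = -1222/931 + 2948 = 2743366/931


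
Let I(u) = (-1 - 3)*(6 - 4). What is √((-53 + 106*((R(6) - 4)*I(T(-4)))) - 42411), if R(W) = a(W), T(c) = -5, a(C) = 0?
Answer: 4*I*√2442 ≈ 197.67*I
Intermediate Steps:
I(u) = -8 (I(u) = -4*2 = -8)
R(W) = 0
√((-53 + 106*((R(6) - 4)*I(T(-4)))) - 42411) = √((-53 + 106*((0 - 4)*(-8))) - 42411) = √((-53 + 106*(-4*(-8))) - 42411) = √((-53 + 106*32) - 42411) = √((-53 + 3392) - 42411) = √(3339 - 42411) = √(-39072) = 4*I*√2442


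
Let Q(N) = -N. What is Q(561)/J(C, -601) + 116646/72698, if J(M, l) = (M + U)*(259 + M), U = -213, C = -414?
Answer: 171143302/107047805 ≈ 1.5988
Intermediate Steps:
J(M, l) = (-213 + M)*(259 + M) (J(M, l) = (M - 213)*(259 + M) = (-213 + M)*(259 + M))
Q(561)/J(C, -601) + 116646/72698 = (-1*561)/(-55167 + (-414)² + 46*(-414)) + 116646/72698 = -561/(-55167 + 171396 - 19044) + 116646*(1/72698) = -561/97185 + 58323/36349 = -561*1/97185 + 58323/36349 = -17/2945 + 58323/36349 = 171143302/107047805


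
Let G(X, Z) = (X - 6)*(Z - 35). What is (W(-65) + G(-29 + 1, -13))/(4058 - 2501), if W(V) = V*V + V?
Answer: 5792/1557 ≈ 3.7200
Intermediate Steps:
G(X, Z) = (-35 + Z)*(-6 + X) (G(X, Z) = (-6 + X)*(-35 + Z) = (-35 + Z)*(-6 + X))
W(V) = V + V² (W(V) = V² + V = V + V²)
(W(-65) + G(-29 + 1, -13))/(4058 - 2501) = (-65*(1 - 65) + (210 - 35*(-29 + 1) - 6*(-13) + (-29 + 1)*(-13)))/(4058 - 2501) = (-65*(-64) + (210 - 35*(-28) + 78 - 28*(-13)))/1557 = (4160 + (210 + 980 + 78 + 364))*(1/1557) = (4160 + 1632)*(1/1557) = 5792*(1/1557) = 5792/1557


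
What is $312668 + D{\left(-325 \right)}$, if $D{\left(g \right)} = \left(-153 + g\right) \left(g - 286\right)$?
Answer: $604726$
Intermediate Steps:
$D{\left(g \right)} = \left(-286 + g\right) \left(-153 + g\right)$ ($D{\left(g \right)} = \left(-153 + g\right) \left(-286 + g\right) = \left(-286 + g\right) \left(-153 + g\right)$)
$312668 + D{\left(-325 \right)} = 312668 + \left(43758 + \left(-325\right)^{2} - -142675\right) = 312668 + \left(43758 + 105625 + 142675\right) = 312668 + 292058 = 604726$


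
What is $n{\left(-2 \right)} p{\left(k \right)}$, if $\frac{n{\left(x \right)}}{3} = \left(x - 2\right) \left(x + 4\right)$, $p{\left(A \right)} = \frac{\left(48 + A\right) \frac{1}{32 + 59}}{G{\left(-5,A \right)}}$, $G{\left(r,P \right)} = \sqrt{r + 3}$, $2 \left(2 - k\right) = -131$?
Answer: $\frac{198 i \sqrt{2}}{13} \approx 21.54 i$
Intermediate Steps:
$k = \frac{135}{2}$ ($k = 2 - - \frac{131}{2} = 2 + \frac{131}{2} = \frac{135}{2} \approx 67.5$)
$G{\left(r,P \right)} = \sqrt{3 + r}$
$p{\left(A \right)} = - \frac{i \sqrt{2} \left(\frac{48}{91} + \frac{A}{91}\right)}{2}$ ($p{\left(A \right)} = \frac{\left(48 + A\right) \frac{1}{32 + 59}}{\sqrt{3 - 5}} = \frac{\left(48 + A\right) \frac{1}{91}}{\sqrt{-2}} = \frac{\left(48 + A\right) \frac{1}{91}}{i \sqrt{2}} = \left(\frac{48}{91} + \frac{A}{91}\right) \left(- \frac{i \sqrt{2}}{2}\right) = - \frac{i \sqrt{2} \left(\frac{48}{91} + \frac{A}{91}\right)}{2}$)
$n{\left(x \right)} = 3 \left(-2 + x\right) \left(4 + x\right)$ ($n{\left(x \right)} = 3 \left(x - 2\right) \left(x + 4\right) = 3 \left(-2 + x\right) \left(4 + x\right)$)
$n{\left(-2 \right)} p{\left(k \right)} = \left(-24 + 3 \left(-2\right)^{2} + 6 \left(-2\right)\right) \frac{i \sqrt{2} \left(-48 - \frac{135}{2}\right)}{182} = \left(-24 + 3 \cdot 4 - 12\right) \frac{i \sqrt{2} \left(-48 - \frac{135}{2}\right)}{182} = \left(-24 + 12 - 12\right) \frac{1}{182} i \sqrt{2} \left(- \frac{231}{2}\right) = - 24 \left(- \frac{33 i \sqrt{2}}{52}\right) = \frac{198 i \sqrt{2}}{13}$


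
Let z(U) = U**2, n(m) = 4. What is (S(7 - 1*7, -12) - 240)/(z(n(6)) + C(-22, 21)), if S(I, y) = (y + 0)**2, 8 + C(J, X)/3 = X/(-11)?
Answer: 1056/151 ≈ 6.9934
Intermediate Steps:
C(J, X) = -24 - 3*X/11 (C(J, X) = -24 + 3*(X/(-11)) = -24 + 3*(X*(-1/11)) = -24 + 3*(-X/11) = -24 - 3*X/11)
S(I, y) = y**2
(S(7 - 1*7, -12) - 240)/(z(n(6)) + C(-22, 21)) = ((-12)**2 - 240)/(4**2 + (-24 - 3/11*21)) = (144 - 240)/(16 + (-24 - 63/11)) = -96/(16 - 327/11) = -96/(-151/11) = -96*(-11/151) = 1056/151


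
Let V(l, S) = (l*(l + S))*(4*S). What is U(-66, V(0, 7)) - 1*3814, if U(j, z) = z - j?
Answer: -3748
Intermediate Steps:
V(l, S) = 4*S*l*(S + l) (V(l, S) = (l*(S + l))*(4*S) = 4*S*l*(S + l))
U(-66, V(0, 7)) - 1*3814 = (4*7*0*(7 + 0) - 1*(-66)) - 1*3814 = (4*7*0*7 + 66) - 3814 = (0 + 66) - 3814 = 66 - 3814 = -3748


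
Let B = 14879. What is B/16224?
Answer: 14879/16224 ≈ 0.91710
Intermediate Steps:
B/16224 = 14879/16224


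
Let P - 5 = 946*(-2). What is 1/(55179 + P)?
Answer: 1/53292 ≈ 1.8765e-5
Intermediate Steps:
P = -1887 (P = 5 + 946*(-2) = 5 - 1892 = -1887)
1/(55179 + P) = 1/(55179 - 1887) = 1/53292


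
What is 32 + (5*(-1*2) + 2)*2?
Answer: 16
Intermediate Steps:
32 + (5*(-1*2) + 2)*2 = 32 + (5*(-2) + 2)*2 = 32 + (-10 + 2)*2 = 32 - 8*2 = 32 - 16 = 16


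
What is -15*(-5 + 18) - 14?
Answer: -209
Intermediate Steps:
-15*(-5 + 18) - 14 = -15*13 - 14 = -195 - 14 = -209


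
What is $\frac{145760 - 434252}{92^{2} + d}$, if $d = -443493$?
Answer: $\frac{9948}{15001} \approx 0.66316$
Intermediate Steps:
$\frac{145760 - 434252}{92^{2} + d} = \frac{145760 - 434252}{92^{2} - 443493} = - \frac{288492}{8464 - 443493} = - \frac{288492}{-435029} = \left(-288492\right) \left(- \frac{1}{435029}\right) = \frac{9948}{15001}$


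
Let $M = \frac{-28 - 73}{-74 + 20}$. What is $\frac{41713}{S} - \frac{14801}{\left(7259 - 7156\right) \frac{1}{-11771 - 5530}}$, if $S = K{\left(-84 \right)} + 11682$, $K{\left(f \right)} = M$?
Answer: $\frac{161563546619535}{64985687} \approx 2.4861 \cdot 10^{6}$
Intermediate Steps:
$M = \frac{101}{54}$ ($M = - \frac{101}{-54} = \left(-101\right) \left(- \frac{1}{54}\right) = \frac{101}{54} \approx 1.8704$)
$K{\left(f \right)} = \frac{101}{54}$
$S = \frac{630929}{54}$ ($S = \frac{101}{54} + 11682 = \frac{630929}{54} \approx 11684.0$)
$\frac{41713}{S} - \frac{14801}{\left(7259 - 7156\right) \frac{1}{-11771 - 5530}} = \frac{41713}{\frac{630929}{54}} - \frac{14801}{\left(7259 - 7156\right) \frac{1}{-11771 - 5530}} = 41713 \cdot \frac{54}{630929} - \frac{14801}{103 \frac{1}{-17301}} = \frac{2252502}{630929} - \frac{14801}{103 \left(- \frac{1}{17301}\right)} = \frac{2252502}{630929} - \frac{14801}{- \frac{103}{17301}} = \frac{2252502}{630929} - - \frac{256072101}{103} = \frac{2252502}{630929} + \frac{256072101}{103} = \frac{161563546619535}{64985687}$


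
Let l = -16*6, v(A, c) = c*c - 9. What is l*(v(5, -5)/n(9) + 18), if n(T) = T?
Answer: -5696/3 ≈ -1898.7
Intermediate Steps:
v(A, c) = -9 + c**2 (v(A, c) = c**2 - 9 = -9 + c**2)
l = -96
l*(v(5, -5)/n(9) + 18) = -96*((-9 + (-5)**2)/9 + 18) = -96*((-9 + 25)*(1/9) + 18) = -96*(16*(1/9) + 18) = -96*(16/9 + 18) = -96*178/9 = -5696/3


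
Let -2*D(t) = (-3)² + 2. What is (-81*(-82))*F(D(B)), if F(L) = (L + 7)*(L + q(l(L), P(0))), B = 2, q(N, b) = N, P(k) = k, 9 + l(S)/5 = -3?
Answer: -1305153/2 ≈ -6.5258e+5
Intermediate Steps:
l(S) = -60 (l(S) = -45 + 5*(-3) = -45 - 15 = -60)
D(t) = -11/2 (D(t) = -((-3)² + 2)/2 = -(9 + 2)/2 = -½*11 = -11/2)
F(L) = (-60 + L)*(7 + L) (F(L) = (L + 7)*(L - 60) = (7 + L)*(-60 + L) = (-60 + L)*(7 + L))
(-81*(-82))*F(D(B)) = (-81*(-82))*(-420 + (-11/2)² - 53*(-11/2)) = 6642*(-420 + 121/4 + 583/2) = 6642*(-393/4) = -1305153/2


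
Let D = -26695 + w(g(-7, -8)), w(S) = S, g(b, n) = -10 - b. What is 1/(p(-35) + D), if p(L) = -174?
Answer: -1/26872 ≈ -3.7213e-5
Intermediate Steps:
D = -26698 (D = -26695 + (-10 - 1*(-7)) = -26695 + (-10 + 7) = -26695 - 3 = -26698)
1/(p(-35) + D) = 1/(-174 - 26698) = 1/(-26872) = -1/26872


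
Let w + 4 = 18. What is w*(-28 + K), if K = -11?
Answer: -546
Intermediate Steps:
w = 14 (w = -4 + 18 = 14)
w*(-28 + K) = 14*(-28 - 11) = 14*(-39) = -546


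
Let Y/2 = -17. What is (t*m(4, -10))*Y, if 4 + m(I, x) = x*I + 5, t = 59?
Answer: 78234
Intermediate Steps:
m(I, x) = 1 + I*x (m(I, x) = -4 + (x*I + 5) = -4 + (I*x + 5) = -4 + (5 + I*x) = 1 + I*x)
Y = -34 (Y = 2*(-17) = -34)
(t*m(4, -10))*Y = (59*(1 + 4*(-10)))*(-34) = (59*(1 - 40))*(-34) = (59*(-39))*(-34) = -2301*(-34) = 78234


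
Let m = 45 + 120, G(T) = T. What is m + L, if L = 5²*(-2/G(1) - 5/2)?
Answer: 105/2 ≈ 52.500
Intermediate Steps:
m = 165
L = -225/2 (L = 5²*(-2/1 - 5/2) = 25*(-2*1 - 5*½) = 25*(-2 - 5/2) = 25*(-9/2) = -225/2 ≈ -112.50)
m + L = 165 - 225/2 = 105/2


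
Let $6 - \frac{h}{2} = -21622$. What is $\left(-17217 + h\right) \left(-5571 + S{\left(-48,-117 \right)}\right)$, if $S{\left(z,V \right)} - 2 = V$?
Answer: $-148057754$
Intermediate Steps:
$h = 43256$ ($h = 12 - -43244 = 12 + 43244 = 43256$)
$S{\left(z,V \right)} = 2 + V$
$\left(-17217 + h\right) \left(-5571 + S{\left(-48,-117 \right)}\right) = \left(-17217 + 43256\right) \left(-5571 + \left(2 - 117\right)\right) = 26039 \left(-5571 - 115\right) = 26039 \left(-5686\right) = -148057754$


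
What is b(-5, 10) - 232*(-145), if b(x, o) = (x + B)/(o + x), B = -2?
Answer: 168193/5 ≈ 33639.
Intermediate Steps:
b(x, o) = (-2 + x)/(o + x) (b(x, o) = (x - 2)/(o + x) = (-2 + x)/(o + x))
b(-5, 10) - 232*(-145) = (-2 - 5)/(10 - 5) - 232*(-145) = -7/5 + 33640 = 168193/5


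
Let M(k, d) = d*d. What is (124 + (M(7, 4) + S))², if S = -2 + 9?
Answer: 21609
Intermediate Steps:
M(k, d) = d²
S = 7
(124 + (M(7, 4) + S))² = (124 + (4² + 7))² = (124 + (16 + 7))² = (124 + 23)² = 147² = 21609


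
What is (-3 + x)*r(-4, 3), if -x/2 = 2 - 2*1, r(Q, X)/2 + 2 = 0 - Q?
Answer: -12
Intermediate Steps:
r(Q, X) = -4 - 2*Q (r(Q, X) = -4 + 2*(0 - Q) = -4 + 2*(-Q) = -4 - 2*Q)
x = 0 (x = -2*(2 - 2*1) = -2*(2 - 2) = -2*0 = 0)
(-3 + x)*r(-4, 3) = (-3 + 0)*(-4 - 2*(-4)) = -3*(-4 + 8) = -3*4 = -12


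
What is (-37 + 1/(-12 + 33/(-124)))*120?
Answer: -2256040/507 ≈ -4449.8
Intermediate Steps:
(-37 + 1/(-12 + 33/(-124)))*120 = (-37 + 1/(-12 + 33*(-1/124)))*120 = (-37 + 1/(-12 - 33/124))*120 = (-37 + 1/(-1521/124))*120 = (-37 - 124/1521)*120 = -56401/1521*120 = -2256040/507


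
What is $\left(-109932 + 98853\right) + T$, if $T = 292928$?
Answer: $281849$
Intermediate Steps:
$\left(-109932 + 98853\right) + T = \left(-109932 + 98853\right) + 292928 = -11079 + 292928 = 281849$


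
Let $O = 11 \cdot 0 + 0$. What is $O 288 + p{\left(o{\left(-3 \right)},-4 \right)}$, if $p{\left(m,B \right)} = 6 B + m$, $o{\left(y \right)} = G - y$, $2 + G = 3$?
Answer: $-20$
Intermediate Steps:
$G = 1$ ($G = -2 + 3 = 1$)
$o{\left(y \right)} = 1 - y$
$p{\left(m,B \right)} = m + 6 B$
$O = 0$ ($O = 0 + 0 = 0$)
$O 288 + p{\left(o{\left(-3 \right)},-4 \right)} = 0 \cdot 288 + \left(\left(1 - -3\right) + 6 \left(-4\right)\right) = 0 + \left(\left(1 + 3\right) - 24\right) = 0 + \left(4 - 24\right) = 0 - 20 = -20$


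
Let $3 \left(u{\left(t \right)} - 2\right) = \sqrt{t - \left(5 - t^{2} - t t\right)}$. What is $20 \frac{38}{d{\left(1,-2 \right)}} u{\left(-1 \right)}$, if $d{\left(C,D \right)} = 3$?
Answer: $\frac{1520}{3} + \frac{1520 i}{9} \approx 506.67 + 168.89 i$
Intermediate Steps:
$u{\left(t \right)} = 2 + \frac{\sqrt{-5 + t + 2 t^{2}}}{3}$ ($u{\left(t \right)} = 2 + \frac{\sqrt{t - \left(5 - t^{2} - t t\right)}}{3} = 2 + \frac{\sqrt{t + \left(\left(t^{2} + t^{2}\right) - 5\right)}}{3} = 2 + \frac{\sqrt{t + \left(2 t^{2} - 5\right)}}{3} = 2 + \frac{\sqrt{t + \left(-5 + 2 t^{2}\right)}}{3} = 2 + \frac{\sqrt{-5 + t + 2 t^{2}}}{3}$)
$20 \frac{38}{d{\left(1,-2 \right)}} u{\left(-1 \right)} = 20 \cdot \frac{38}{3} \left(2 + \frac{\sqrt{-5 - 1 + 2 \left(-1\right)^{2}}}{3}\right) = 20 \cdot 38 \cdot \frac{1}{3} \left(2 + \frac{\sqrt{-5 - 1 + 2 \cdot 1}}{3}\right) = 20 \cdot \frac{38}{3} \left(2 + \frac{\sqrt{-5 - 1 + 2}}{3}\right) = \frac{760 \left(2 + \frac{\sqrt{-4}}{3}\right)}{3} = \frac{760 \left(2 + \frac{2 i}{3}\right)}{3} = \frac{1520}{3} + \frac{1520 i}{9}$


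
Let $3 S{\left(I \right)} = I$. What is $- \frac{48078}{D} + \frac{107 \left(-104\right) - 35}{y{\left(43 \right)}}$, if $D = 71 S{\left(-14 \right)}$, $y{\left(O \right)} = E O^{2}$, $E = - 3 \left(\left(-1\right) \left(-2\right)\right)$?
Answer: $\frac{268538003}{1837906} \approx 146.11$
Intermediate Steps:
$E = -6$ ($E = \left(-3\right) 2 = -6$)
$S{\left(I \right)} = \frac{I}{3}$
$y{\left(O \right)} = - 6 O^{2}$
$D = - \frac{994}{3}$ ($D = 71 \cdot \frac{1}{3} \left(-14\right) = 71 \left(- \frac{14}{3}\right) = - \frac{994}{3} \approx -331.33$)
$- \frac{48078}{D} + \frac{107 \left(-104\right) - 35}{y{\left(43 \right)}} = - \frac{48078}{- \frac{994}{3}} + \frac{107 \left(-104\right) - 35}{\left(-6\right) 43^{2}} = \left(-48078\right) \left(- \frac{3}{994}\right) + \frac{-11128 - 35}{\left(-6\right) 1849} = \frac{72117}{497} - \frac{11163}{-11094} = \frac{72117}{497} - - \frac{3721}{3698} = \frac{72117}{497} + \frac{3721}{3698} = \frac{268538003}{1837906}$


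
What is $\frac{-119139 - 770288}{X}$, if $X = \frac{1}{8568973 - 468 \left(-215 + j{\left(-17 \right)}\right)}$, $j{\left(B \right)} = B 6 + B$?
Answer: $-7760504061695$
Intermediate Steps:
$j{\left(B \right)} = 7 B$ ($j{\left(B \right)} = 6 B + B = 7 B$)
$X = \frac{1}{8725285}$ ($X = \frac{1}{8568973 - 468 \left(-215 + 7 \left(-17\right)\right)} = \frac{1}{8568973 - 468 \left(-215 - 119\right)} = \frac{1}{8568973 - -156312} = \frac{1}{8568973 + 156312} = \frac{1}{8725285} \approx 1.1461 \cdot 10^{-7}$)
$\frac{-119139 - 770288}{X} = \left(-119139 - 770288\right) \frac{1}{\frac{1}{8725285}} = \left(-119139 - 770288\right) 8725285 = \left(-889427\right) 8725285 = -7760504061695$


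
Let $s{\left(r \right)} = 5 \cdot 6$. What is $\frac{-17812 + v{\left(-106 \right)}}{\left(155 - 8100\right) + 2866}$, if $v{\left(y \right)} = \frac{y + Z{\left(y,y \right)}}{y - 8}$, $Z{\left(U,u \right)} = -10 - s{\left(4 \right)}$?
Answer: $\frac{1015211}{289503} \approx 3.5067$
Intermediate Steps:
$s{\left(r \right)} = 30$
$Z{\left(U,u \right)} = -40$ ($Z{\left(U,u \right)} = -10 - 30 = -40$)
$v{\left(y \right)} = \frac{-40 + y}{-8 + y}$ ($v{\left(y \right)} = \frac{y - 40}{y - 8} = \frac{-40 + y}{-8 + y}$)
$\frac{-17812 + v{\left(-106 \right)}}{\left(155 - 8100\right) + 2866} = \frac{-17812 + \frac{-40 - 106}{-8 - 106}}{\left(155 - 8100\right) + 2866} = \frac{-17812 + \frac{1}{-114} \left(-146\right)}{\left(155 - 8100\right) + 2866} = \frac{-17812 - - \frac{73}{57}}{-7945 + 2866} = \frac{-17812 + \frac{73}{57}}{-5079} = \left(- \frac{1015211}{57}\right) \left(- \frac{1}{5079}\right) = \frac{1015211}{289503}$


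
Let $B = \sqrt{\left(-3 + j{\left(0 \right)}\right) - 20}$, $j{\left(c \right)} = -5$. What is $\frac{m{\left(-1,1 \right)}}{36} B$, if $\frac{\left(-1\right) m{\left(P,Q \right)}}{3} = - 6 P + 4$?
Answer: $- \frac{5 i \sqrt{7}}{3} \approx - 4.4096 i$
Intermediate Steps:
$m{\left(P,Q \right)} = -12 + 18 P$ ($m{\left(P,Q \right)} = - 3 \left(- 6 P + 4\right) = - 3 \left(4 - 6 P\right) = -12 + 18 P$)
$B = 2 i \sqrt{7}$ ($B = \sqrt{\left(-3 - 5\right) - 20} = \sqrt{-8 + \left(-34 + 14\right)} = \sqrt{-8 - 20} = \sqrt{-28} = 2 i \sqrt{7} \approx 5.2915 i$)
$\frac{m{\left(-1,1 \right)}}{36} B = \frac{-12 + 18 \left(-1\right)}{36} \cdot 2 i \sqrt{7} = \left(-12 - 18\right) \frac{1}{36} \cdot 2 i \sqrt{7} = \left(-30\right) \frac{1}{36} \cdot 2 i \sqrt{7} = - \frac{5 \cdot 2 i \sqrt{7}}{6} = - \frac{5 i \sqrt{7}}{3}$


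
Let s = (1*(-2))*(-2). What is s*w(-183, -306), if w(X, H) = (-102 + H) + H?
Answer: -2856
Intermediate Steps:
w(X, H) = -102 + 2*H
s = 4 (s = -2*(-2) = 4)
s*w(-183, -306) = 4*(-102 + 2*(-306)) = 4*(-102 - 612) = 4*(-714) = -2856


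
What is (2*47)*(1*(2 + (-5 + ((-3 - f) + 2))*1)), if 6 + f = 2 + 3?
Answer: -282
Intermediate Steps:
f = -1 (f = -6 + (2 + 3) = -6 + 5 = -1)
(2*47)*(1*(2 + (-5 + ((-3 - f) + 2))*1)) = (2*47)*(1*(2 + (-5 + ((-3 - 1*(-1)) + 2))*1)) = 94*(1*(2 + (-5 + ((-3 + 1) + 2))*1)) = 94*(1*(2 + (-5 + (-2 + 2))*1)) = 94*(1*(2 + (-5 + 0)*1)) = 94*(1*(2 - 5*1)) = 94*(1*(2 - 5)) = 94*(1*(-3)) = 94*(-3) = -282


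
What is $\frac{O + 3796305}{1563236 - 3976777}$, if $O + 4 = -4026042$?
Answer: $\frac{229741}{2413541} \approx 0.095188$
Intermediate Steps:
$O = -4026046$ ($O = -4 - 4026042 = -4026046$)
$\frac{O + 3796305}{1563236 - 3976777} = \frac{-4026046 + 3796305}{1563236 - 3976777} = - \frac{229741}{-2413541} = \left(-229741\right) \left(- \frac{1}{2413541}\right) = \frac{229741}{2413541}$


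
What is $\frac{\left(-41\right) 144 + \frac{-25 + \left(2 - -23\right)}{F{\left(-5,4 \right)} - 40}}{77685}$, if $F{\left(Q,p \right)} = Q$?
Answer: $- \frac{1968}{25895} \approx -0.075999$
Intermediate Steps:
$\frac{\left(-41\right) 144 + \frac{-25 + \left(2 - -23\right)}{F{\left(-5,4 \right)} - 40}}{77685} = \frac{\left(-41\right) 144 + \frac{-25 + \left(2 - -23\right)}{-5 - 40}}{77685} = \left(-5904 + \frac{-25 + \left(2 + 23\right)}{-45}\right) \frac{1}{77685} = \left(-5904 + \left(-25 + 25\right) \left(- \frac{1}{45}\right)\right) \frac{1}{77685} = \left(-5904 + 0 \left(- \frac{1}{45}\right)\right) \frac{1}{77685} = \left(-5904 + 0\right) \frac{1}{77685} = \left(-5904\right) \frac{1}{77685} = - \frac{1968}{25895}$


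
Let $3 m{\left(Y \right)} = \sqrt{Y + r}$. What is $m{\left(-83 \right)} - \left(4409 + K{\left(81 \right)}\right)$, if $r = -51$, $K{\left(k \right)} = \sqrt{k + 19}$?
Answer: $-4419 + \frac{i \sqrt{134}}{3} \approx -4419.0 + 3.8586 i$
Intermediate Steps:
$K{\left(k \right)} = \sqrt{19 + k}$
$m{\left(Y \right)} = \frac{\sqrt{-51 + Y}}{3}$ ($m{\left(Y \right)} = \frac{\sqrt{Y - 51}}{3} = \frac{\sqrt{-51 + Y}}{3}$)
$m{\left(-83 \right)} - \left(4409 + K{\left(81 \right)}\right) = \frac{\sqrt{-51 - 83}}{3} + \left(\left(64 \left(-70\right) + 71\right) - \sqrt{19 + 81}\right) = \frac{\sqrt{-134}}{3} + \left(\left(-4480 + 71\right) - \sqrt{100}\right) = \frac{i \sqrt{134}}{3} - 4419 = -4419 + \frac{i \sqrt{134}}{3}$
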